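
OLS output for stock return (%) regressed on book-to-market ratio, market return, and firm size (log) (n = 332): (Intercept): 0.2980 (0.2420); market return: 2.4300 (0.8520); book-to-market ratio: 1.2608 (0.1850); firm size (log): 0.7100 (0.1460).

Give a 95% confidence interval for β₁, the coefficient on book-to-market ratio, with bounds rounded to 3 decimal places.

Read off: b = 1.2608, SE = 0.1850 for book-to-market ratio.
df = n − k − 1 = 332 − 3 − 1 = 328.
t* = t_{0.025, 328} = 1.967223.
Margin = t* × SE = 1.967223 × 0.1850 = 0.36394.
CI: 1.2608 ± 0.36394 → (0.897, 1.625).

(0.897, 1.625)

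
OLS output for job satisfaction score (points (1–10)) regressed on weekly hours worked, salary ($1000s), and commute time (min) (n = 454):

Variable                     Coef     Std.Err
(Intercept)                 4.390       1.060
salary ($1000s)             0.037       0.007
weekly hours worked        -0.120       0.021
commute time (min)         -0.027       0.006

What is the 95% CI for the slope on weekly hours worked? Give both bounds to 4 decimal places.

Read off: b = -0.120, SE = 0.021 for weekly hours worked.
df = n − k − 1 = 454 − 3 − 1 = 450.
t* = t_{0.025, 450} = 1.96525.
Margin = t* × SE = 1.96525 × 0.021 = 0.041270.
CI: -0.120 ± 0.041270 → (-0.1613, -0.0787).

(-0.1613, -0.0787)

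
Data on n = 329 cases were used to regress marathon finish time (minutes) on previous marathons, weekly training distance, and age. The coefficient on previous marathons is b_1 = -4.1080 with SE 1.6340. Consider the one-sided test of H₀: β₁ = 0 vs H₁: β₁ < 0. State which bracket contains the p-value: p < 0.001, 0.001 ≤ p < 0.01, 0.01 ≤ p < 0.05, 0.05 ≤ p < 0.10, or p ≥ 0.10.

t = -4.1080 / 1.6340 = -2.514.
df = n − k − 1 = 329 − 3 − 1 = 325.
One-sided p = P(T_{325} < t) ≈ 0.0062.
So 0.001 ≤ p < 0.01.

0.001 ≤ p < 0.01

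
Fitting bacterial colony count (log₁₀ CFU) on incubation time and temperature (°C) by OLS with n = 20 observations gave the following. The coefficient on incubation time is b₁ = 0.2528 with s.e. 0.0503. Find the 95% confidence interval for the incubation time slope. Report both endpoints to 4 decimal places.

(0.1467, 0.3589)

df = n − k − 1 = 20 − 2 − 1 = 17.
t* = t_{0.025, 17} = 2.109816.
Margin = t* × SE = 2.109816 × 0.0503 = 0.106124.
CI: 0.2528 ± 0.106124 → (0.1467, 0.3589).
With 95% confidence, each one-unit increase in incubation time is associated with a change of between 0.1467 and 0.3589 log₁₀ CFU in bacterial colony count, holding the other predictors fixed.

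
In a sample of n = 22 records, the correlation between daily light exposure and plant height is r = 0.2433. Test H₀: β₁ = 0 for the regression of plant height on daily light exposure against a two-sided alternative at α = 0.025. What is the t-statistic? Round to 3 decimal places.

t = r·√(n − 2)/√(1 − r²) = 0.2433·√20/√0.940805 = 1.122.
df = n − 2 = 20.
Two-sided p ≈ 0.2752, which is ≥ 0.025, so fail to reject H₀.
The data do not give significant evidence of a linear association between daily light exposure and plant height.

t = 1.122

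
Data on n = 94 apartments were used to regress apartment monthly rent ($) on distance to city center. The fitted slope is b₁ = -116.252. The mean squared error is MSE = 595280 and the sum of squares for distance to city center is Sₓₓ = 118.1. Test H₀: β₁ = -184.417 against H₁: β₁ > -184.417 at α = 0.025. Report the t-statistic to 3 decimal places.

SE(b₁) = √(MSE/Sₓₓ) = √(595280/118.1) = 70.9963.
t = (-116.252 − (-184.417)) / 70.9963 = 0.960.
df = n − 2 = 92.
One-sided p ≈ 0.1698, which is ≥ 0.025, so fail to reject H₀.
The data do not give significant evidence that the true slope on distance to city center exceeds -184.417 $ per unit.

t = 0.960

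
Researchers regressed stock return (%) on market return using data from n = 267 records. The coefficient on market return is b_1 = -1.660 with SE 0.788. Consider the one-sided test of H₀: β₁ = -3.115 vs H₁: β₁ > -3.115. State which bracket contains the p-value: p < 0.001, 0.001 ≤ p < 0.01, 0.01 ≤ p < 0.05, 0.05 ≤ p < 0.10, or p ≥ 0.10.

t = (-1.660 − (-3.115)) / 0.788 = 1.846.
df = n − 2 = 267 − 2 = 265.
One-sided p = P(T_{265} > t) ≈ 0.0330.
So 0.01 ≤ p < 0.05.

0.01 ≤ p < 0.05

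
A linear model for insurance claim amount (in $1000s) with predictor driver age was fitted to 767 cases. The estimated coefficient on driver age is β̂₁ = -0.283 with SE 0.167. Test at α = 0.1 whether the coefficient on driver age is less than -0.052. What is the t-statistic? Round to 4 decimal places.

H₀: β₁ = -0.052 vs H₁: β₁ < -0.052.
t = (β̂₁ − β₁⁰)/SE = (-0.283 − (-0.052)) / 0.167 = -1.3832.
df = n − 2 = 767 − 2 = 765.
One-sided p ≈ 0.0835, which is < 0.1, so reject H₀.
There is evidence that the true slope on driver age is below -0.052 $1000s per unit.

t = -1.3832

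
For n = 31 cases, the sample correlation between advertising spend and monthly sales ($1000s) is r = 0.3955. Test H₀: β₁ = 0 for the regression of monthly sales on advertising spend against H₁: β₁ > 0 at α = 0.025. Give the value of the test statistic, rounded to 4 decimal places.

t = r·√(n − 2)/√(1 − r²) = 0.3955·√29/√0.84358 = 2.3189.
df = n − 2 = 29.
One-sided p ≈ 0.0138, which is < 0.025, so reject H₀.
There is evidence of a linear association between advertising spend and monthly sales.

t = 2.3189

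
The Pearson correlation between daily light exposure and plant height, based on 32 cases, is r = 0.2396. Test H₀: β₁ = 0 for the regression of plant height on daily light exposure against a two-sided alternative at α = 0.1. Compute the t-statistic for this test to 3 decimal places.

t = 1.352

t = r·√(n − 2)/√(1 − r²) = 0.2396·√30/√0.942592 = 1.352.
df = n − 2 = 30.
Two-sided p ≈ 0.1866, which is ≥ 0.1, so fail to reject H₀.
The data do not give significant evidence of a linear association between daily light exposure and plant height.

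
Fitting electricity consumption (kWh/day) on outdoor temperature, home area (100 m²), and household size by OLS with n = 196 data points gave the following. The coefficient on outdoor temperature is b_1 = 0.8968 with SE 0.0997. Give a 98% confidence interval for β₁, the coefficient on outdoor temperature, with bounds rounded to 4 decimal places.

(0.6629, 1.1307)

df = n − k − 1 = 196 − 3 − 1 = 192.
t* = t_{0.01, 192} = 2.345926.
Margin = t* × SE = 2.345926 × 0.0997 = 0.233889.
CI: 0.8968 ± 0.233889 → (0.6629, 1.1307).
With 98% confidence, each one-unit increase in outdoor temperature is associated with a change of between 0.6629 and 1.1307 kWh/day in electricity consumption, holding the other predictors fixed.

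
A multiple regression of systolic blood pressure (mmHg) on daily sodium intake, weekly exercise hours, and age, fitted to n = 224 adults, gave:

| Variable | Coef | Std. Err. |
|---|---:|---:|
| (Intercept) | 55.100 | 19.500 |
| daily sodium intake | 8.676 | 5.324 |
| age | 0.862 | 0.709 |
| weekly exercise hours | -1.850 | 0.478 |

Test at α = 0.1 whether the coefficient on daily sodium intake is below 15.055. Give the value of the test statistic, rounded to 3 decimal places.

Read off: b = 8.676, SE = 5.324 for daily sodium intake.
H₀: β₁ = 15.055 vs H₁: β₁ < 15.055.
t = (8.676 − 15.055) / 5.324 = -1.198.
df = n − k − 1 = 224 − 3 − 1 = 220.
One-sided p ≈ 0.1161, which is ≥ 0.1, so fail to reject H₀.
The data do not give significant evidence that the true slope on daily sodium intake is below 15.055 mmHg per unit, holding the other predictors fixed.

t = -1.198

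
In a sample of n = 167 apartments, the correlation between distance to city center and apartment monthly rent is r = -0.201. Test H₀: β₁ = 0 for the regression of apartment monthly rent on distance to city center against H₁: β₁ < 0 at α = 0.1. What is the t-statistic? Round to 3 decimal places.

t = -2.636

t = r·√(n − 2)/√(1 − r²) = -0.201·√165/√0.959599 = -2.636.
df = n − 2 = 165.
One-sided p ≈ 0.0046, which is < 0.1, so reject H₀.
There is evidence of a linear association between distance to city center and apartment monthly rent.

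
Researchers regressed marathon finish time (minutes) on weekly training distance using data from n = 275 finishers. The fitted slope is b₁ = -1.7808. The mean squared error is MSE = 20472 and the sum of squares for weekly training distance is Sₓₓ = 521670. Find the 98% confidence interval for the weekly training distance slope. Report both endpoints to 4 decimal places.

SE(b₁) = √(MSE/Sₓₓ) = √(20472/521670) = 0.198099.
df = n − 2 = 273.
t* = t_{0.01, 273} = 2.340085.
Margin = t* × SE = 2.340085 × 0.198099 = 0.463568.
CI: -1.7808 ± 0.463568 → (-2.2444, -1.3172).
With 98% confidence, each one-unit increase in weekly training distance is associated with a change of between -2.2444 and -1.3172 minutes in marathon finish time.

(-2.2444, -1.3172)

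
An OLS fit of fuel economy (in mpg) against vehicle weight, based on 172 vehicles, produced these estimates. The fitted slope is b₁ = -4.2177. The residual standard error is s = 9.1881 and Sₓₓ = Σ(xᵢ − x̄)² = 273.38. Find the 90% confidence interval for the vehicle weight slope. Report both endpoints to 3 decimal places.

(-5.137, -3.299)

SE(b₁) = s/√Sₓₓ = 9.1881/√273.38 = 0.555702.
df = n − 2 = 170.
t* = t_{0.05, 170} = 1.653866.
Margin = t* × SE = 1.653866 × 0.555702 = 0.91906.
CI: -4.2177 ± 0.91906 → (-5.137, -3.299).
With 90% confidence, each one-unit increase in vehicle weight is associated with a change of between -5.137 and -3.299 mpg in fuel economy.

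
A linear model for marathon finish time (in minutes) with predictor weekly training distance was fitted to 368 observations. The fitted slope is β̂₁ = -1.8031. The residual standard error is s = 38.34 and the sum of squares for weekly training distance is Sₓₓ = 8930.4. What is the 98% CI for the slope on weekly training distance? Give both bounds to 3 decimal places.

SE(β̂₁) = s/√Sₓₓ = 38.34/√8930.4 = 0.405711.
df = n − 2 = 366.
t* = t_{0.01, 366} = 2.336579.
Margin = t* × SE = 2.336579 × 0.405711 = 0.94798.
CI: -1.8031 ± 0.94798 → (-2.751, -0.855).
With 98% confidence, each one-unit increase in weekly training distance is associated with a change of between -2.751 and -0.855 minutes in marathon finish time.

(-2.751, -0.855)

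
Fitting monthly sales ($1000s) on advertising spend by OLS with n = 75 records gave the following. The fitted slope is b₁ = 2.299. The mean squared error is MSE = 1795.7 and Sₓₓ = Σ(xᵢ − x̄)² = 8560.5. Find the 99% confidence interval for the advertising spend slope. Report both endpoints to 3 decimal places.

SE(b₁) = √(MSE/Sₓₓ) = √(1795.7/8560.5) = 0.458002.
df = n − 2 = 73.
t* = t_{0.005, 73} = 2.644869.
Margin = t* × SE = 2.644869 × 0.458002 = 1.21136.
CI: 2.299 ± 1.21136 → (1.088, 3.510).
With 99% confidence, each one-unit increase in advertising spend is associated with a change of between 1.088 and 3.510 $1000s in monthly sales.

(1.088, 3.510)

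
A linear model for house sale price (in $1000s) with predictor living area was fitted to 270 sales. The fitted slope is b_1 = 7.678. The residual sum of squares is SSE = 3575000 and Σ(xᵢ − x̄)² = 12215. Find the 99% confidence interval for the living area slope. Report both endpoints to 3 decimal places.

MSE = SSE/(n − 2) = 3575000/268 = 13339.6.
SE(b_1) = √(MSE/Sₓₓ) = √(13339.6/12215) = 1.04502.
df = n − 2 = 268.
t* = t_{0.005, 268} = 2.594298.
Margin = t* × SE = 2.594298 × 1.04502 = 2.71109.
CI: 7.678 ± 2.71109 → (4.967, 10.389).
With 99% confidence, each one-unit increase in living area is associated with a change of between 4.967 and 10.389 $1000s in house sale price.

(4.967, 10.389)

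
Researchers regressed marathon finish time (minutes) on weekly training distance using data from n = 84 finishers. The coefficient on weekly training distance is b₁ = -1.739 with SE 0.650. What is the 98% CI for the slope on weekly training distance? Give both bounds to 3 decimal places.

(-3.281, -0.197)

df = n − 2 = 84 − 2 = 82.
t* = t_{0.01, 82} = 2.372687.
Margin = t* × SE = 2.372687 × 0.650 = 1.54225.
CI: -1.739 ± 1.54225 → (-3.281, -0.197).
With 98% confidence, each one-unit increase in weekly training distance is associated with a change of between -3.281 and -0.197 minutes in marathon finish time.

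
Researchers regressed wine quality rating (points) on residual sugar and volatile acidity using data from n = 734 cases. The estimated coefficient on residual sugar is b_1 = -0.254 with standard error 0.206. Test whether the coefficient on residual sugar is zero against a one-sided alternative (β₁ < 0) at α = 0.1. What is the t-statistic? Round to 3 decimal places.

t = -1.233

H₀: β₁ = 0 vs H₁: β₁ < 0.
t = (b_1 − β₁⁰)/SE = -0.254 / 0.206 = -1.233.
df = n − k − 1 = 734 − 2 − 1 = 731.
One-sided p ≈ 0.1090, which is ≥ 0.1, so fail to reject H₀.
The data do not give significant evidence that the true slope on residual sugar is negative, holding the other predictors fixed.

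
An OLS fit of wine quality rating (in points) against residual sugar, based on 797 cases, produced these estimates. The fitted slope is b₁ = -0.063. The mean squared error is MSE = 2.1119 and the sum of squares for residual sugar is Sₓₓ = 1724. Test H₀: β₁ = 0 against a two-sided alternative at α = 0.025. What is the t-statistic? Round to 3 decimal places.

t = -1.800

SE(b₁) = √(MSE/Sₓₓ) = √(2.1119/1724) = 0.035.
t = -0.063 / 0.035 = -1.800.
df = n − 2 = 795.
Two-sided p ≈ 0.0722, which is ≥ 0.025, so fail to reject H₀.
The data do not give significant evidence of an association between residual sugar and wine quality rating.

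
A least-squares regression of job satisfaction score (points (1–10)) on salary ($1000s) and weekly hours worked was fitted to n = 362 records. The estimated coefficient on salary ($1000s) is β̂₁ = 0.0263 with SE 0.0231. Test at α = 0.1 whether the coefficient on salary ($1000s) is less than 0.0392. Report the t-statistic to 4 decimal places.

t = -0.5584

H₀: β₁ = 0.0392 vs H₁: β₁ < 0.0392.
t = (β̂₁ − β₁⁰)/SE = (0.0263 − 0.0392) / 0.0231 = -0.5584.
df = n − k − 1 = 362 − 2 − 1 = 359.
One-sided p ≈ 0.2884, which is ≥ 0.1, so fail to reject H₀.
The data do not give significant evidence that the true slope on salary ($1000s) is below 0.0392 points (1–10) per unit, holding the other predictors fixed.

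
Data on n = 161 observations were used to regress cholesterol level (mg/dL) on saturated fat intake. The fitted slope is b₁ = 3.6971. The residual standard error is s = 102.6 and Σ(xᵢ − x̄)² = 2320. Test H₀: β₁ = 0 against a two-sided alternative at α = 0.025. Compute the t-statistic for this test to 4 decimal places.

SE(b₁) = s/√Sₓₓ = 102.6/√2320 = 2.13012.
t = 3.6971 / 2.13012 = 1.7356.
df = n − 2 = 159.
Two-sided p ≈ 0.0846, which is ≥ 0.025, so fail to reject H₀.
The data do not give significant evidence of an association between saturated fat intake and cholesterol level.

t = 1.7356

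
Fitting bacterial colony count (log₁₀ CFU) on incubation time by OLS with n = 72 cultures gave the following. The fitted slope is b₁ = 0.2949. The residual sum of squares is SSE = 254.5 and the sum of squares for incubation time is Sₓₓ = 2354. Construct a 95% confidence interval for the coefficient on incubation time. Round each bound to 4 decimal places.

MSE = SSE/(n − 2) = 254.5/70 = 3.63571.
SE(b₁) = √(MSE/Sₓₓ) = √(3.63571/2354) = 0.0392999.
df = n − 2 = 70.
t* = t_{0.025, 70} = 1.994437.
Margin = t* × SE = 1.994437 × 0.0392999 = 0.078381.
CI: 0.2949 ± 0.078381 → (0.2165, 0.3733).
With 95% confidence, each one-unit increase in incubation time is associated with a change of between 0.2165 and 0.3733 log₁₀ CFU in bacterial colony count.

(0.2165, 0.3733)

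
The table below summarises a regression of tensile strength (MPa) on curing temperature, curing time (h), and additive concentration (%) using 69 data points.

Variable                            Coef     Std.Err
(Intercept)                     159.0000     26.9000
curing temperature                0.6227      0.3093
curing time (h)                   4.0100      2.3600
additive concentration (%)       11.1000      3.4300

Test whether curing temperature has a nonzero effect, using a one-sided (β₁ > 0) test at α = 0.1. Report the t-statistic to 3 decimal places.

t = 2.013

Read off: b = 0.6227, SE = 0.3093 for curing temperature.
H₀: β₁ = 0 vs H₁: β₁ > 0.
t = 0.6227 / 0.3093 = 2.013.
df = n − k − 1 = 69 − 3 − 1 = 65.
One-sided p ≈ 0.0241, which is < 0.1, so reject H₀.
There is evidence that the true slope on curing temperature is positive, holding the other predictors fixed.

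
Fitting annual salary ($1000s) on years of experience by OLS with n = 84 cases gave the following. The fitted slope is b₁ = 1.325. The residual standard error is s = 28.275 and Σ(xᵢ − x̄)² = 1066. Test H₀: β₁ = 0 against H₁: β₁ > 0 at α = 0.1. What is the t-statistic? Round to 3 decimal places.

SE(b₁) = s/√Sₓₓ = 28.275/√1066 = 0.866012.
t = 1.325 / 0.866012 = 1.530.
df = n − 2 = 82.
One-sided p ≈ 0.0649, which is < 0.1, so reject H₀.
There is evidence that the true slope on years of experience is positive.

t = 1.530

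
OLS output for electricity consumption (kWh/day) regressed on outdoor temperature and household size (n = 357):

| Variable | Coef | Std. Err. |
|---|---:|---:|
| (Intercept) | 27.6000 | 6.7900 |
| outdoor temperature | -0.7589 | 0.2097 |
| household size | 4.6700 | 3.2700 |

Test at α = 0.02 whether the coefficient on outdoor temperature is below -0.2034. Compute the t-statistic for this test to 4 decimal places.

t = -2.6490

Read off: b = -0.7589, SE = 0.2097 for outdoor temperature.
H₀: β₁ = -0.2034 vs H₁: β₁ < -0.2034.
t = (-0.7589 − (-0.2034)) / 0.2097 = -2.6490.
df = n − k − 1 = 357 − 2 − 1 = 354.
One-sided p ≈ 0.0042, which is < 0.02, so reject H₀.
There is evidence that the true slope on outdoor temperature is below -0.2034 kWh/day per unit, holding the other predictors fixed.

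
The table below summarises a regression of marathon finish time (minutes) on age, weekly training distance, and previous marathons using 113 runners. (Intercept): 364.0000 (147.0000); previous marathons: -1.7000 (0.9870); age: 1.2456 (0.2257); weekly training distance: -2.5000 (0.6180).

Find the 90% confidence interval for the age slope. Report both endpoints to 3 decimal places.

Read off: b = 1.2456, SE = 0.2257 for age.
df = n − k − 1 = 113 − 3 − 1 = 109.
t* = t_{0.05, 109} = 1.658953.
Margin = t* × SE = 1.658953 × 0.2257 = 0.37443.
CI: 1.2456 ± 0.37443 → (0.871, 1.620).

(0.871, 1.620)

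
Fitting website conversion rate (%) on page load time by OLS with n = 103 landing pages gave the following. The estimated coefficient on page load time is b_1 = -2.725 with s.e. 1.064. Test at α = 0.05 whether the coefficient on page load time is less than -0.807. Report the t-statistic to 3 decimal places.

H₀: β₁ = -0.807 vs H₁: β₁ < -0.807.
t = (b_1 − β₁⁰)/SE = (-2.725 − (-0.807)) / 1.064 = -1.803.
df = n − 2 = 103 − 2 = 101.
One-sided p ≈ 0.0372, which is < 0.05, so reject H₀.
There is evidence that the true slope on page load time is below -0.807 % per unit.

t = -1.803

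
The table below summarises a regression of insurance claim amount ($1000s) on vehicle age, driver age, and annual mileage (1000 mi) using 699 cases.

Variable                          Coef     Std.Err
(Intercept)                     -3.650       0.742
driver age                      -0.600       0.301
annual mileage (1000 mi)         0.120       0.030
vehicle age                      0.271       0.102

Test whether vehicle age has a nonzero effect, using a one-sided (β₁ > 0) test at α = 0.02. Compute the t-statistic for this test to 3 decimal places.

Read off: b = 0.271, SE = 0.102 for vehicle age.
H₀: β₁ = 0 vs H₁: β₁ > 0.
t = 0.271 / 0.102 = 2.657.
df = n − k − 1 = 699 − 3 − 1 = 695.
One-sided p ≈ 0.0040, which is < 0.02, so reject H₀.
There is evidence that the true slope on vehicle age is positive, holding the other predictors fixed.

t = 2.657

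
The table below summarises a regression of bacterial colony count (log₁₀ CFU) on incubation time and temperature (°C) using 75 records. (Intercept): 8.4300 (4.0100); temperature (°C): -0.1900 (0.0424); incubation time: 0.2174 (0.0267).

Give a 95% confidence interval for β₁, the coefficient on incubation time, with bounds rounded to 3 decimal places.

Read off: b = 0.2174, SE = 0.0267 for incubation time.
df = n − k − 1 = 75 − 2 − 1 = 72.
t* = t_{0.025, 72} = 1.993464.
Margin = t* × SE = 1.993464 × 0.0267 = 0.05323.
CI: 0.2174 ± 0.05323 → (0.164, 0.271).

(0.164, 0.271)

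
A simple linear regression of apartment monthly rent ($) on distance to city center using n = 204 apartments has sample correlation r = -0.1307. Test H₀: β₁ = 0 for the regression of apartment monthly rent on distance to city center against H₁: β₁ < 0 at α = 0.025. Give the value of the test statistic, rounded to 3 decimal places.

t = r·√(n − 2)/√(1 − r²) = -0.1307·√202/√0.982918 = -1.874.
df = n − 2 = 202.
One-sided p ≈ 0.0312, which is ≥ 0.025, so fail to reject H₀.
The data do not give significant evidence of a linear association between distance to city center and apartment monthly rent.

t = -1.874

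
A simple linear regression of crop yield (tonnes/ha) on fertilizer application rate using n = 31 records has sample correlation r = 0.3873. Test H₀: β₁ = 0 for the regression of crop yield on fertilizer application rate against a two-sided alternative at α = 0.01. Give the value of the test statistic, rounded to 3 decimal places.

t = 2.262

t = r·√(n − 2)/√(1 − r²) = 0.3873·√29/√0.849999 = 2.262.
df = n − 2 = 29.
Two-sided p ≈ 0.0314, which is ≥ 0.01, so fail to reject H₀.
The data do not give significant evidence of a linear association between fertilizer application rate and crop yield.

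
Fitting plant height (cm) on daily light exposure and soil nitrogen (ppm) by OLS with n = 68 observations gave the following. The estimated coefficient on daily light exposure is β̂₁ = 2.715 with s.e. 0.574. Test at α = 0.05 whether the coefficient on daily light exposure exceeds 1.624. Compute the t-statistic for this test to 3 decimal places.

t = 1.901

H₀: β₁ = 1.624 vs H₁: β₁ > 1.624.
t = (β̂₁ − β₁⁰)/SE = (2.715 − 1.624) / 0.574 = 1.901.
df = n − k − 1 = 68 − 2 − 1 = 65.
One-sided p ≈ 0.0309, which is < 0.05, so reject H₀.
There is evidence that the true slope on daily light exposure exceeds 1.624 cm per unit, holding the other predictors fixed.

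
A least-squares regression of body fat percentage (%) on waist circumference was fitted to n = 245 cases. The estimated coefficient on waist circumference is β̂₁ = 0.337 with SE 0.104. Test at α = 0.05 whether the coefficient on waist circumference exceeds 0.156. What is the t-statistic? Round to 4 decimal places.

t = 1.7404

H₀: β₁ = 0.156 vs H₁: β₁ > 0.156.
t = (β̂₁ − β₁⁰)/SE = (0.337 − 0.156) / 0.104 = 1.7404.
df = n − 2 = 245 − 2 = 243.
One-sided p ≈ 0.0415, which is < 0.05, so reject H₀.
There is evidence that the true slope on waist circumference exceeds 0.156 % per unit.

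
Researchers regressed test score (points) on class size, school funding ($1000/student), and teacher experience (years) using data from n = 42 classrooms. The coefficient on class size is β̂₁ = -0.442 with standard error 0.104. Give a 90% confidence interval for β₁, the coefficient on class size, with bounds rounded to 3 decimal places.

df = n − k − 1 = 42 − 3 − 1 = 38.
t* = t_{0.05, 38} = 1.685954.
Margin = t* × SE = 1.685954 × 0.104 = 0.17534.
CI: -0.442 ± 0.17534 → (-0.617, -0.267).
With 90% confidence, each one-unit increase in class size is associated with a change of between -0.617 and -0.267 points in test score, holding the other predictors fixed.

(-0.617, -0.267)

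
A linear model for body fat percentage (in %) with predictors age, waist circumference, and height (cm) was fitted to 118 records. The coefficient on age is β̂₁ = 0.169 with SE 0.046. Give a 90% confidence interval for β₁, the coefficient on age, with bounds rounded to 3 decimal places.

(0.093, 0.245)

df = n − k − 1 = 118 − 3 − 1 = 114.
t* = t_{0.05, 114} = 1.65833.
Margin = t* × SE = 1.65833 × 0.046 = 0.07628.
CI: 0.169 ± 0.07628 → (0.093, 0.245).
With 90% confidence, each one-unit increase in age is associated with a change of between 0.093 and 0.245 % in body fat percentage, holding the other predictors fixed.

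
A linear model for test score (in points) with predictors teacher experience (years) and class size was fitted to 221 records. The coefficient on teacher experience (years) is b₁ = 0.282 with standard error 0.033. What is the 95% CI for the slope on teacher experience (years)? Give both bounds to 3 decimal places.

df = n − k − 1 = 221 − 2 − 1 = 218.
t* = t_{0.025, 218} = 1.970906.
Margin = t* × SE = 1.970906 × 0.033 = 0.06504.
CI: 0.282 ± 0.06504 → (0.217, 0.347).
With 95% confidence, each one-unit increase in teacher experience (years) is associated with a change of between 0.217 and 0.347 points in test score, holding the other predictors fixed.

(0.217, 0.347)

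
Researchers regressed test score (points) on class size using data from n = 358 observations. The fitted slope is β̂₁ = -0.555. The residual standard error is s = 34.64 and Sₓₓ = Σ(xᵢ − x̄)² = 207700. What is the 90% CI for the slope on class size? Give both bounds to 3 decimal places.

SE(β̂₁) = s/√Sₓₓ = 34.64/√207700 = 0.0760081.
df = n − 2 = 356.
t* = t_{0.05, 356} = 1.649145.
Margin = t* × SE = 1.649145 × 0.0760081 = 0.12535.
CI: -0.555 ± 0.12535 → (-0.680, -0.430).
With 90% confidence, each one-unit increase in class size is associated with a change of between -0.680 and -0.430 points in test score.

(-0.680, -0.430)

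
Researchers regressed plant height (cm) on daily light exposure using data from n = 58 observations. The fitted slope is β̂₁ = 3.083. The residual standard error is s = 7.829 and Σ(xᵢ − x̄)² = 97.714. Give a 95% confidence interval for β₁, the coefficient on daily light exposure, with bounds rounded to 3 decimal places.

SE(β̂₁) = s/√Sₓₓ = 7.829/√97.714 = 0.792005.
df = n − 2 = 56.
t* = t_{0.025, 56} = 2.003241.
Margin = t* × SE = 2.003241 × 0.792005 = 1.58658.
CI: 3.083 ± 1.58658 → (1.496, 4.670).
With 95% confidence, each one-unit increase in daily light exposure is associated with a change of between 1.496 and 4.670 cm in plant height.

(1.496, 4.670)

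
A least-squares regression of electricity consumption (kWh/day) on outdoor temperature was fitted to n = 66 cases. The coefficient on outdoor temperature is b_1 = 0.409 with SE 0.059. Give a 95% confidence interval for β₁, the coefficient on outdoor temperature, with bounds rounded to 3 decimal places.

df = n − 2 = 66 − 2 = 64.
t* = t_{0.025, 64} = 1.99773.
Margin = t* × SE = 1.99773 × 0.059 = 0.11787.
CI: 0.409 ± 0.11787 → (0.291, 0.527).
With 95% confidence, each one-unit increase in outdoor temperature is associated with a change of between 0.291 and 0.527 kWh/day in electricity consumption.

(0.291, 0.527)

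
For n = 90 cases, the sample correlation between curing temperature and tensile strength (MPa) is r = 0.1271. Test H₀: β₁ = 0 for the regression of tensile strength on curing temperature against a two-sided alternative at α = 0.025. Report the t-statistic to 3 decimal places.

t = r·√(n − 2)/√(1 − r²) = 0.1271·√88/√0.983846 = 1.202.
df = n − 2 = 88.
Two-sided p ≈ 0.2326, which is ≥ 0.025, so fail to reject H₀.
The data do not give significant evidence of a linear association between curing temperature and tensile strength.

t = 1.202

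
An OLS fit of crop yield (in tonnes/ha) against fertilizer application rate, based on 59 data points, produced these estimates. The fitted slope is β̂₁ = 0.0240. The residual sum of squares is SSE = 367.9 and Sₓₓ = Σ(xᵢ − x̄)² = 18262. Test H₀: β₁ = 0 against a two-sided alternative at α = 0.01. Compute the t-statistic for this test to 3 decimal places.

MSE = SSE/(n − 2) = 367.9/57 = 6.45439.
SE(β̂₁) = √(MSE/Sₓₓ) = √(6.45439/18262) = 0.0187998.
t = 0.0240 / 0.0187998 = 1.277.
df = n − 2 = 57.
Two-sided p ≈ 0.2069, which is ≥ 0.01, so fail to reject H₀.
The data do not give significant evidence of an association between fertilizer application rate and crop yield.

t = 1.277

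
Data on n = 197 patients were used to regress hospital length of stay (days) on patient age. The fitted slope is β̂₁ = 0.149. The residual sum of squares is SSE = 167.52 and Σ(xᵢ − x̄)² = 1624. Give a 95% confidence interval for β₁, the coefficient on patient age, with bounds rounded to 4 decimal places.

(0.1036, 0.1944)

MSE = SSE/(n − 2) = 167.52/195 = 0.859077.
SE(β̂₁) = √(MSE/Sₓₓ) = √(0.859077/1624) = 0.0229997.
df = n − 2 = 195.
t* = t_{0.025, 195} = 1.972204.
Margin = t* × SE = 1.972204 × 0.0229997 = 0.045360.
CI: 0.149 ± 0.045360 → (0.1036, 0.1944).
With 95% confidence, each one-unit increase in patient age is associated with a change of between 0.1036 and 0.1944 days in hospital length of stay.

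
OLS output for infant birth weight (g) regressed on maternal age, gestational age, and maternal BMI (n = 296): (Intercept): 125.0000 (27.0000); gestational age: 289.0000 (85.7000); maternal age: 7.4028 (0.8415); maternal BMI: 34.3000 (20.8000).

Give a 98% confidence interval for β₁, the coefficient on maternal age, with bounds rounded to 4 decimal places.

(5.4344, 9.3712)

Read off: b = 7.4028, SE = 0.8415 for maternal age.
df = n − k − 1 = 296 − 3 − 1 = 292.
t* = t_{0.01, 292} = 2.339186.
Margin = t* × SE = 2.339186 × 0.8415 = 1.968425.
CI: 7.4028 ± 1.968425 → (5.4344, 9.3712).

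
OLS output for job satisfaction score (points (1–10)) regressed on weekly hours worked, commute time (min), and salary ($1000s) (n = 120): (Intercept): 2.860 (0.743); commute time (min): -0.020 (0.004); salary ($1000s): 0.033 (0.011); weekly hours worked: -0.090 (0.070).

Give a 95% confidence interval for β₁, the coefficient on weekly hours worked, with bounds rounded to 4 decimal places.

(-0.2286, 0.0486)

Read off: b = -0.090, SE = 0.070 for weekly hours worked.
df = n − k − 1 = 120 − 3 − 1 = 116.
t* = t_{0.025, 116} = 1.980626.
Margin = t* × SE = 1.980626 × 0.070 = 0.138644.
CI: -0.090 ± 0.138644 → (-0.2286, 0.0486).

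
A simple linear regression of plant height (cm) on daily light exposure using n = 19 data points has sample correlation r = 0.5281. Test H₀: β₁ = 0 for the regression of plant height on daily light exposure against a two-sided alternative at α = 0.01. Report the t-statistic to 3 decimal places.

t = 2.564

t = r·√(n − 2)/√(1 − r²) = 0.5281·√17/√0.72111 = 2.564.
df = n − 2 = 17.
Two-sided p ≈ 0.0201, which is ≥ 0.01, so fail to reject H₀.
The data do not give significant evidence of a linear association between daily light exposure and plant height.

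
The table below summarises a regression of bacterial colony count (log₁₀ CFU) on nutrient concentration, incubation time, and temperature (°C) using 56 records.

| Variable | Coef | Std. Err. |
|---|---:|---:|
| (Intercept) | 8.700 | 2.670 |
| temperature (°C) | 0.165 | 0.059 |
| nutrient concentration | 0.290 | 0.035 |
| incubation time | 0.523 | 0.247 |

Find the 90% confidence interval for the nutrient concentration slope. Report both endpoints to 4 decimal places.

(0.2314, 0.3486)

Read off: b = 0.290, SE = 0.035 for nutrient concentration.
df = n − k − 1 = 56 − 3 − 1 = 52.
t* = t_{0.05, 52} = 1.674689.
Margin = t* × SE = 1.674689 × 0.035 = 0.058614.
CI: 0.290 ± 0.058614 → (0.2314, 0.3486).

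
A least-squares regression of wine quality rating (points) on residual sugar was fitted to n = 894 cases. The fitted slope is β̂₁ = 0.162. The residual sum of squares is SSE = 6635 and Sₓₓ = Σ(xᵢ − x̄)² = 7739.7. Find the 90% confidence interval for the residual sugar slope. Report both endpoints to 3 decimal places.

(0.111, 0.213)

MSE = SSE/(n − 2) = 6635/892 = 7.43834.
SE(β̂₁) = √(MSE/Sₓₓ) = √(7.43834/7739.7) = 0.031001.
df = n − 2 = 892.
t* = t_{0.05, 892} = 1.646564.
Margin = t* × SE = 1.646564 × 0.031001 = 0.05105.
CI: 0.162 ± 0.05105 → (0.111, 0.213).
With 90% confidence, each one-unit increase in residual sugar is associated with a change of between 0.111 and 0.213 points in wine quality rating.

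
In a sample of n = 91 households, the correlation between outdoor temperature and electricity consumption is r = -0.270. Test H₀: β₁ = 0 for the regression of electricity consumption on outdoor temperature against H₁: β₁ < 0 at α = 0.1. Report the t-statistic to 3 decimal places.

t = r·√(n − 2)/√(1 − r²) = -0.270·√89/√0.9271 = -2.645.
df = n − 2 = 89.
One-sided p ≈ 0.0048, which is < 0.1, so reject H₀.
There is evidence of a linear association between outdoor temperature and electricity consumption.

t = -2.645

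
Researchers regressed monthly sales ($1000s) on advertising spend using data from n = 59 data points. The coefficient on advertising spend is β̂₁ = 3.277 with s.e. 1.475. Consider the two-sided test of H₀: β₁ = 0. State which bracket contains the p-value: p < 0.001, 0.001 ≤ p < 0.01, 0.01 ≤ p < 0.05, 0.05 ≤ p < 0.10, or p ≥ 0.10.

0.01 ≤ p < 0.05

t = 3.277 / 1.475 = 2.222.
df = n − 2 = 59 − 2 = 57.
Two-sided p = 2·P(T_{57} > |t|) ≈ 0.0303.
So 0.01 ≤ p < 0.05.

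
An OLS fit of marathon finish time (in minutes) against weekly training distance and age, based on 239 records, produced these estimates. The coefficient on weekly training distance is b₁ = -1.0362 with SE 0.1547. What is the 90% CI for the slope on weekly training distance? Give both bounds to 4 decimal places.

df = n − k − 1 = 239 − 2 − 1 = 236.
t* = t_{0.05, 236} = 1.651336.
Margin = t* × SE = 1.651336 × 0.1547 = 0.255462.
CI: -1.0362 ± 0.255462 → (-1.2917, -0.7807).
With 90% confidence, each one-unit increase in weekly training distance is associated with a change of between -1.2917 and -0.7807 minutes in marathon finish time, holding the other predictors fixed.

(-1.2917, -0.7807)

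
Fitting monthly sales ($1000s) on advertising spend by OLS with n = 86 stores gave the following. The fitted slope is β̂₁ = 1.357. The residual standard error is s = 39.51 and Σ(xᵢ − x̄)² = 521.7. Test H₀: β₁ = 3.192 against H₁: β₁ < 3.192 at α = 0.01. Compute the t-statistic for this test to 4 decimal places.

SE(β̂₁) = s/√Sₓₓ = 39.51/√521.7 = 1.7298.
t = (1.357 − 3.192) / 1.7298 = -1.0608.
df = n − 2 = 84.
One-sided p ≈ 0.1459, which is ≥ 0.01, so fail to reject H₀.
The data do not give significant evidence that the true slope on advertising spend is below 3.192 $1000s per unit.

t = -1.0608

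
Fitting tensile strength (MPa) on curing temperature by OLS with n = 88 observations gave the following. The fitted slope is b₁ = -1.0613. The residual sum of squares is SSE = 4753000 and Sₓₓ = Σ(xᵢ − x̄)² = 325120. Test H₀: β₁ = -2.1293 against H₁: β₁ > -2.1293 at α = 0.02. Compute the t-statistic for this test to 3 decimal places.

t = 2.590

MSE = SSE/(n − 2) = 4753000/86 = 55267.4.
SE(b₁) = √(MSE/Sₓₓ) = √(55267.4/325120) = 0.4123.
t = (-1.0613 − (-2.1293)) / 0.4123 = 2.590.
df = n − 2 = 86.
One-sided p ≈ 0.0056, which is < 0.02, so reject H₀.
There is evidence that the true slope on curing temperature exceeds -2.1293 MPa per unit.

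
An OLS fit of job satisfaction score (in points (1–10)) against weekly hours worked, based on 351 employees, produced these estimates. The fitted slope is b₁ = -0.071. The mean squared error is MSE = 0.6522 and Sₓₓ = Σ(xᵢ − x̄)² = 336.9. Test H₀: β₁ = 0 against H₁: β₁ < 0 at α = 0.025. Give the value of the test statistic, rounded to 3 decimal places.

t = -1.614

SE(b₁) = √(MSE/Sₓₓ) = √(0.6522/336.9) = 0.0439987.
t = -0.071 / 0.0439987 = -1.614.
df = n − 2 = 349.
One-sided p ≈ 0.0537, which is ≥ 0.025, so fail to reject H₀.
The data do not give significant evidence that the true slope on weekly hours worked is negative.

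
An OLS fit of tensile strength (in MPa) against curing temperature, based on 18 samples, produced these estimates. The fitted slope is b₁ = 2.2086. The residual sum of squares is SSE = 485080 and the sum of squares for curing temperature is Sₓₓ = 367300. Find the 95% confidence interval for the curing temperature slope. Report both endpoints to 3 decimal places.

(1.600, 2.818)

MSE = SSE/(n − 2) = 485080/16 = 30317.5.
SE(b₁) = √(MSE/Sₓₓ) = √(30317.5/367300) = 0.2873.
df = n − 2 = 16.
t* = t_{0.025, 16} = 2.119905.
Margin = t* × SE = 2.119905 × 0.2873 = 0.60905.
CI: 2.2086 ± 0.60905 → (1.600, 2.818).
With 95% confidence, each one-unit increase in curing temperature is associated with a change of between 1.600 and 2.818 MPa in tensile strength.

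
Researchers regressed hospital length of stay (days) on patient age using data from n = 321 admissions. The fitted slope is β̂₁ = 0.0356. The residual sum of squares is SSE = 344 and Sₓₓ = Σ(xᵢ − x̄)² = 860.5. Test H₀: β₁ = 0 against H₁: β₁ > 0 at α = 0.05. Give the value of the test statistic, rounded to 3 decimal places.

MSE = SSE/(n − 2) = 344/319 = 1.07837.
SE(β̂₁) = √(MSE/Sₓₓ) = √(1.07837/860.5) = 0.0354004.
t = 0.0356 / 0.0354004 = 1.006.
df = n − 2 = 319.
One-sided p ≈ 0.1577, which is ≥ 0.05, so fail to reject H₀.
The data do not give significant evidence that the true slope on patient age is positive.

t = 1.006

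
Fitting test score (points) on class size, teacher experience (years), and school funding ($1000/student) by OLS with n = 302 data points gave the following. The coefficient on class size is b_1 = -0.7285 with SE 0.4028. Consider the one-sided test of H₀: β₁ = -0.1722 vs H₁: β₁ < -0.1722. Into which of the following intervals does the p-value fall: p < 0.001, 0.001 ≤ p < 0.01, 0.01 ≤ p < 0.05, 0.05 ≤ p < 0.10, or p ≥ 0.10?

t = (-0.7285 − (-0.1722)) / 0.4028 = -1.381.
df = n − k − 1 = 302 − 3 − 1 = 298.
One-sided p = P(T_{298} < t) ≈ 0.0841.
So 0.05 ≤ p < 0.10.

0.05 ≤ p < 0.10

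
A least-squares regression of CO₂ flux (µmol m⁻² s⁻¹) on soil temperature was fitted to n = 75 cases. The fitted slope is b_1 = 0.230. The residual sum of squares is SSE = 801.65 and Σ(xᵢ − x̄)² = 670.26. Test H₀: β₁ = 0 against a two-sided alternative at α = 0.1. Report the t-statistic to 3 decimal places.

MSE = SSE/(n − 2) = 801.65/73 = 10.9815.
SE(b_1) = √(MSE/Sₓₓ) = √(10.9815/670.26) = 0.128.
t = 0.230 / 0.128 = 1.797.
df = n − 2 = 73.
Two-sided p ≈ 0.0765, which is < 0.1, so reject H₀.
There is evidence that soil temperature is associated with CO₂ flux.

t = 1.797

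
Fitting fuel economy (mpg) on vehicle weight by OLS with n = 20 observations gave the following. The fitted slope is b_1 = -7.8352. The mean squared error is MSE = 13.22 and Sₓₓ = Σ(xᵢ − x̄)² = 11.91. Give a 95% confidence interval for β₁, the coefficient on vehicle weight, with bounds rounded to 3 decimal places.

SE(b_1) = √(MSE/Sₓₓ) = √(13.22/11.91) = 1.05356.
df = n − 2 = 18.
t* = t_{0.025, 18} = 2.100922.
Margin = t* × SE = 2.100922 × 1.05356 = 2.21345.
CI: -7.8352 ± 2.21345 → (-10.049, -5.622).
With 95% confidence, each one-unit increase in vehicle weight is associated with a change of between -10.049 and -5.622 mpg in fuel economy.

(-10.049, -5.622)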